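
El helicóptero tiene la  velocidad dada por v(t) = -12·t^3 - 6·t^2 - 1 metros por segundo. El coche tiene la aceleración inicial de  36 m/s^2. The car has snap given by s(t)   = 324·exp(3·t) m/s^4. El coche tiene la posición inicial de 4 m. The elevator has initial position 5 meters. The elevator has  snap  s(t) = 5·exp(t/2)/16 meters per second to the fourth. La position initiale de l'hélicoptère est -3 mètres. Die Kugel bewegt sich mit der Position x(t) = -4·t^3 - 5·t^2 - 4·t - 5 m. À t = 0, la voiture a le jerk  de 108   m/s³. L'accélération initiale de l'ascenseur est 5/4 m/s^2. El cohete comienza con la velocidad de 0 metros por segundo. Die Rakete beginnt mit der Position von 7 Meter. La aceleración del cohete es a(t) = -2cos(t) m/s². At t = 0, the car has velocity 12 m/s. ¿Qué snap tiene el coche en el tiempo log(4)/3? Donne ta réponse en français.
En utilisant s(t) = 324·exp(3·t) et en substituant t = log(4)/3, nous trouvons s = 1296.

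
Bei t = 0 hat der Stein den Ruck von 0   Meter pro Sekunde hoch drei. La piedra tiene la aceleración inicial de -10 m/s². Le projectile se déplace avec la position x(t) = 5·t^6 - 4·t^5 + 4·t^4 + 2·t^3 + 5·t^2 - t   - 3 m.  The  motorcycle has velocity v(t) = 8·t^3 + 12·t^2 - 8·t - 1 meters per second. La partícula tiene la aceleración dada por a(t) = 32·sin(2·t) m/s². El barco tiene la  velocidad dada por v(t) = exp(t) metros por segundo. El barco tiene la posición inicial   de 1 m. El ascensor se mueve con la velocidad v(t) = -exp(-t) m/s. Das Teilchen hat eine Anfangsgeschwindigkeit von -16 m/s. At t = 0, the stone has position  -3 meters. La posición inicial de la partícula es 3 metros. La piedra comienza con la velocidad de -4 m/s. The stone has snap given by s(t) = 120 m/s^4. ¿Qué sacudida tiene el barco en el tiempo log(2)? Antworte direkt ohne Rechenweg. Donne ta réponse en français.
La réponse est 2.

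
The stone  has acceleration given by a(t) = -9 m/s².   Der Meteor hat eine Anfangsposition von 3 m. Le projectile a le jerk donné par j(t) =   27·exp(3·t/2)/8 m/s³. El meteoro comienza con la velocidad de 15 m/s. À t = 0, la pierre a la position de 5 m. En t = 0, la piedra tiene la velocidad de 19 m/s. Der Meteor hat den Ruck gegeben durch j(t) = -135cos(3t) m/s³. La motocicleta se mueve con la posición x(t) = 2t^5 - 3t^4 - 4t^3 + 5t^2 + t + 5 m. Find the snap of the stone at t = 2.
Starting from acceleration a(t) = -9, we take 2 derivatives. The derivative of acceleration gives jerk: j(t) = 0. The derivative of jerk gives snap: s(t) = 0. From the given snap equation s(t) = 0, we substitute t = 2 to get s = 0.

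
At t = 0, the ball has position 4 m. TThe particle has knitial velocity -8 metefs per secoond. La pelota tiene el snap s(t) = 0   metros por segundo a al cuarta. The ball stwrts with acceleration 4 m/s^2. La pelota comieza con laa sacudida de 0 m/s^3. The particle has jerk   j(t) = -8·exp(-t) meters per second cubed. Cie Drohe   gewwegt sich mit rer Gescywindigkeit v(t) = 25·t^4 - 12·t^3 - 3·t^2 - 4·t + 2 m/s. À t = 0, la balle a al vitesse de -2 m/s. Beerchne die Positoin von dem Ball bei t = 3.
Wir müssen unsere Gleichung für den Snap s(t) = 0 4-mal integrieren. Durch Integration von dem Snap und Verwendung der Anfangsbedingung j(0) = 0, erhalten wir j(t) = 0. Das Integral von dem Ruck, mit a(0) = 4, ergibt die Beschleunigung: a(t) = 4. Die Stammfunktion von der Beschleunigung, mit v(0) = -2, ergibt die Geschwindigkeit: v(t) = 4·t - 2. Die Stammfunktion von der Geschwindigkeit, mit x(0) = 4, ergibt die Position: x(t) = 2·t^2 - 2·t + 4. Mit x(t) = 2·t^2 - 2·t + 4 und Einsetzen von t = 3, finden wir x = 16.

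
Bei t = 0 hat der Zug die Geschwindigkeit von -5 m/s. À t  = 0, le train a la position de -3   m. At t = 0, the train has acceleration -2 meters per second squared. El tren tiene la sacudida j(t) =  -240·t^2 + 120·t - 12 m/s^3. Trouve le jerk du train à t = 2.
En utilisant j(t) = -240·t^2 + 120·t - 12 et en substituant t = 2, nous trouvons j = -732.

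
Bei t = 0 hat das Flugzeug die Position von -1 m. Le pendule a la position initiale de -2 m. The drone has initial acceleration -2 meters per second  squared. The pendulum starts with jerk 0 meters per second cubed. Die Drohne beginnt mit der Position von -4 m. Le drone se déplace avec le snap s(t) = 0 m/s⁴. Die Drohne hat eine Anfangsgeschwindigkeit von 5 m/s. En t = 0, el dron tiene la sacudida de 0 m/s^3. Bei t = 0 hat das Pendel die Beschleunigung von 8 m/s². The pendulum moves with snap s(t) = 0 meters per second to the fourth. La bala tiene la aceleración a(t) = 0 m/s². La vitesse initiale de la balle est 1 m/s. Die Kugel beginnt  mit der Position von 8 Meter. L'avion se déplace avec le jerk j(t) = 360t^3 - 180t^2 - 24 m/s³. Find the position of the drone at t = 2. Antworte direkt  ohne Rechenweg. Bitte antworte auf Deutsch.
Bei t = 2, x = 2.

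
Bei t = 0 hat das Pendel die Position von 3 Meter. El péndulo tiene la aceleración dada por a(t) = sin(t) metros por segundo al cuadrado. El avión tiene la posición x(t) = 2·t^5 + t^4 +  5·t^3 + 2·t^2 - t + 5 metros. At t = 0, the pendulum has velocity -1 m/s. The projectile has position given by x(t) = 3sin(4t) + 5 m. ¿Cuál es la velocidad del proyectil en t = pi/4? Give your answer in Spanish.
Debemos derivar nuestra ecuación de la posición x(t) = 3·sin(4·t) + 5 1 vez. La derivada de la posición da la velocidad: v(t) = 12·cos(4·t). Tenemos la velocidad v(t) = 12·cos(4·t). Sustituyendo t = pi/4: v(pi/4) = -12.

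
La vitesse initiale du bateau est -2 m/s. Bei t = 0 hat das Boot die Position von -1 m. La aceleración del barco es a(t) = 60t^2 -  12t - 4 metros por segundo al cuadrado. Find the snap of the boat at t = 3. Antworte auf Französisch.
Pour résoudre ceci, nous devons prendre 2 dérivées de notre équation de l'accélération a(t) = 60·t^2 - 12·t - 4. En prenant d/dt de a(t), nous trouvons j(t) = 120·t - 12. En dérivant le jerk, nous obtenons le snap: s(t) = 120. En utilisant s(t) = 120 et en substituant t = 3, nous trouvons s = 120.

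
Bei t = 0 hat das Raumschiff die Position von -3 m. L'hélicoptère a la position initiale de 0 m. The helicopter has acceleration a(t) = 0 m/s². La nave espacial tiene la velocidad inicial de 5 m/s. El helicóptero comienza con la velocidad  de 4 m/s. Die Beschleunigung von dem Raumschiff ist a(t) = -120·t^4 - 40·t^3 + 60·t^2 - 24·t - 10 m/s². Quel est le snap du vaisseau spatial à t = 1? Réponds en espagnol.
Debemos derivar nuestra ecuación de la aceleración a(t) = -120·t^4 - 40·t^3 + 60·t^2 - 24·t - 10 2 veces. La derivada de la aceleración da la sacudida: j(t) = -480·t^3 - 120·t^2 + 120·t - 24. Derivando la sacudida, obtenemos el snap: s(t) = -1440·t^2 - 240·t + 120. Usando s(t) = -1440·t^2 - 240·t + 120 y sustituyendo t = 1, encontramos s = -1560.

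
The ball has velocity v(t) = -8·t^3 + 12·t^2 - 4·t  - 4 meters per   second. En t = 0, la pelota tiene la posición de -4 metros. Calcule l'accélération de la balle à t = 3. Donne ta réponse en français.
Pour résoudre ceci, nous devons prendre 1 dérivée de notre équation de la vitesse v(t) = -8·t^3 + 12·t^2 - 4·t - 4. En prenant d/dt de v(t), nous trouvons a(t) = -24·t^2 + 24·t - 4. Nous avons l'accélération a(t) = -24·t^2 + 24·t - 4. En substituant t = 3: a(3) = -148.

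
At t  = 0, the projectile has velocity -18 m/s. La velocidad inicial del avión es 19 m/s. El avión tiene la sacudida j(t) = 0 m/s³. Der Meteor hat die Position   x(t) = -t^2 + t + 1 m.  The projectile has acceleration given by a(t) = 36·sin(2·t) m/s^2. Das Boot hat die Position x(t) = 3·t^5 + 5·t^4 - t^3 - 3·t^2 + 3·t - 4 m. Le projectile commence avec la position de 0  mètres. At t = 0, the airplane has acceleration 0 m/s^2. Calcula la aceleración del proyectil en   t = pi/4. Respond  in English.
Using a(t) = 36·sin(2·t) and substituting t = pi/4, we find a = 36.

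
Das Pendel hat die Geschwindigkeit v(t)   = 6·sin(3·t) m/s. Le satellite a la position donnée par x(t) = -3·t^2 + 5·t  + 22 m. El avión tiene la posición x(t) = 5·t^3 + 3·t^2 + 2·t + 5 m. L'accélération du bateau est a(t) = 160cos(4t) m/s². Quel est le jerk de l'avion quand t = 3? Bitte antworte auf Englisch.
We must differentiate our position equation x(t) = 5·t^3 + 3·t^2 + 2·t + 5 3 times. Taking d/dt of x(t), we find v(t) = 15·t^2 + 6·t + 2. The derivative of velocity gives acceleration: a(t) = 30·t + 6. Taking d/dt of a(t), we find j(t) = 30. We have jerk j(t) = 30. Substituting t = 3: j(3) = 30.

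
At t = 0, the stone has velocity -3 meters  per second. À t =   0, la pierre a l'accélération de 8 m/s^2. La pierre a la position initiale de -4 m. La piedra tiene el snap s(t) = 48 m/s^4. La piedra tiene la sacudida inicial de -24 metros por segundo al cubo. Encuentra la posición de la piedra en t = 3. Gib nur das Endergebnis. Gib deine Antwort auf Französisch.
La position à t = 3 est x = 77.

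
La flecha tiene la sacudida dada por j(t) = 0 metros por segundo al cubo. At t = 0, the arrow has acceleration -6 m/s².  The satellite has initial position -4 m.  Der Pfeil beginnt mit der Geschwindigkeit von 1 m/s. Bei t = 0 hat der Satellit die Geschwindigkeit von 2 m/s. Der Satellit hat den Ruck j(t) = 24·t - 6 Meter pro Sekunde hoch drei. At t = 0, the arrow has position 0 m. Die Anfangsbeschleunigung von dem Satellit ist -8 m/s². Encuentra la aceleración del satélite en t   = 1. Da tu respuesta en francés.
Pour résoudre ceci, nous devons prendre 1 primitive de notre équation du jerk j(t) = 24·t - 6. En prenant ∫j(t)dt et en appliquant a(0) = -8, nous trouvons a(t) = 12·t^2 - 6·t - 8. En utilisant a(t) = 12·t^2 - 6·t - 8 et en substituant t = 1, nous trouvons a = -2.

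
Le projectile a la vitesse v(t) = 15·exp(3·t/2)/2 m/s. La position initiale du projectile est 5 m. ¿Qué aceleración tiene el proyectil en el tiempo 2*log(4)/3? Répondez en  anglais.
Starting from velocity v(t) = 15·exp(3·t/2)/2, we take 1 derivative. Taking d/dt of v(t), we find a(t) = 45·exp(3·t/2)/4. Using a(t) = 45·exp(3·t/2)/4 and substituting t = 2*log(4)/3, we find a = 45.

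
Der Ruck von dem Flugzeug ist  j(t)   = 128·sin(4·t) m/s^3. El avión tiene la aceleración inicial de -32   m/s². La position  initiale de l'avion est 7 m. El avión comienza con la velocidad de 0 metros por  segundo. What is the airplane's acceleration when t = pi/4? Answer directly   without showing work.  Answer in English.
At t = pi/4, a = 32.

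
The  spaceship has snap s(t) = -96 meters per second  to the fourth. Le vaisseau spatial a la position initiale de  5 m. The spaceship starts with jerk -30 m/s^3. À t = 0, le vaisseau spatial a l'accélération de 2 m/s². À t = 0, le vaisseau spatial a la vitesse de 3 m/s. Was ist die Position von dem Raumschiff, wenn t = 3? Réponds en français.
Nous devons intégrer notre équation du snap s(t) = -96 4 fois. En intégrant le snap et en utilisant la condition initiale j(0) = -30, nous obtenons j(t) = -96·t - 30. En intégrant le jerk et en utilisant la condition initiale a(0) = 2, nous obtenons a(t) = -48·t^2 - 30·t + 2. La primitive de l'accélération, avec v(0) = 3, donne la vitesse: v(t) = -16·t^3 - 15·t^2 + 2·t + 3. En intégrant la vitesse et en utilisant la condition initiale x(0) = 5, nous obtenons x(t) = -4·t^4 - 5·t^3 + t^2 + 3·t + 5. De l'équation de la position x(t) = -4·t^4 - 5·t^3 + t^2 + 3·t + 5, nous substituons t = 3 pour obtenir x = -436.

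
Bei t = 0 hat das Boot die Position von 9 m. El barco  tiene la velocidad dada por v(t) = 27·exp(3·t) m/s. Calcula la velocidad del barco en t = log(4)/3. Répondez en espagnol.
Tenemos la velocidad v(t) = 27·exp(3·t). Sustituyendo t = log(4)/3: v(log(4)/3) = 108.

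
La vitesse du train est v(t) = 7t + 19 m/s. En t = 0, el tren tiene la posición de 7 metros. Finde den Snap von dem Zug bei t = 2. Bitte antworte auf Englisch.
Starting from velocity v(t) = 7·t + 19, we take 3 derivatives. The derivative of velocity gives acceleration: a(t) = 7. Differentiating acceleration, we get jerk: j(t) = 0. The derivative of jerk gives snap: s(t) = 0. From the given snap equation s(t) = 0, we substitute t = 2 to get s = 0.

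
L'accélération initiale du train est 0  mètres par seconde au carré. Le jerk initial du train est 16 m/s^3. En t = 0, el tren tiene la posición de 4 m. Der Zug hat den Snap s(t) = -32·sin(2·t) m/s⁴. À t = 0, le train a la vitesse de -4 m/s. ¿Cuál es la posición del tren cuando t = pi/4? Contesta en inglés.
We must find the antiderivative of our snap equation s(t) = -32·sin(2·t) 4 times. Taking ∫s(t)dt and applying j(0) = 16, we find j(t) = 16·cos(2·t). Taking ∫j(t)dt and applying a(0) = 0, we find a(t) = 8·sin(2·t). Finding the antiderivative of a(t) and using v(0) = -4: v(t) = -4·cos(2·t). Taking ∫v(t)dt and applying x(0) = 4, we find x(t) = 4 - 2·sin(2·t). We have position x(t) = 4 - 2·sin(2·t). Substituting t = pi/4: x(pi/4) = 2.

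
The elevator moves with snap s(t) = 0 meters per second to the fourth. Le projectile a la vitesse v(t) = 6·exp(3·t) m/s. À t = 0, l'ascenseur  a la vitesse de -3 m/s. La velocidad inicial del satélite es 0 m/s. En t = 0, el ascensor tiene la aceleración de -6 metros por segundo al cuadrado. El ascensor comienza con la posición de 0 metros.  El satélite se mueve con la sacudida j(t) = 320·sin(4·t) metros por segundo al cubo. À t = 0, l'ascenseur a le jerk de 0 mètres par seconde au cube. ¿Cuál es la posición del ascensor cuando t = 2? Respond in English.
We need to integrate our snap equation s(t) = 0 4 times. The antiderivative of snap is jerk. Using j(0) = 0, we get j(t) = 0. Finding the antiderivative of j(t) and using a(0) = -6: a(t) = -6. Integrating acceleration and using the initial condition v(0) = -3, we get v(t) = -6·t - 3. Finding the integral of v(t) and using x(0) = 0: x(t) = -3·t^2 - 3·t. Using x(t) = -3·t^2 - 3·t and substituting t = 2, we find x = -18.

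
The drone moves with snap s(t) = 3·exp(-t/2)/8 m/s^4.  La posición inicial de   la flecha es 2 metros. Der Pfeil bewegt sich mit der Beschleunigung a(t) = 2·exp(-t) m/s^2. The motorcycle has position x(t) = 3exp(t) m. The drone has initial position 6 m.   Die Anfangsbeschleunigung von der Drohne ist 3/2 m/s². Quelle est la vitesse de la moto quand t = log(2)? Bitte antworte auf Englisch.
We must differentiate our position equation x(t) = 3·exp(t) 1 time. The derivative of position gives velocity: v(t) = 3·exp(t). Using v(t) = 3·exp(t) and substituting t = log(2), we find v = 6.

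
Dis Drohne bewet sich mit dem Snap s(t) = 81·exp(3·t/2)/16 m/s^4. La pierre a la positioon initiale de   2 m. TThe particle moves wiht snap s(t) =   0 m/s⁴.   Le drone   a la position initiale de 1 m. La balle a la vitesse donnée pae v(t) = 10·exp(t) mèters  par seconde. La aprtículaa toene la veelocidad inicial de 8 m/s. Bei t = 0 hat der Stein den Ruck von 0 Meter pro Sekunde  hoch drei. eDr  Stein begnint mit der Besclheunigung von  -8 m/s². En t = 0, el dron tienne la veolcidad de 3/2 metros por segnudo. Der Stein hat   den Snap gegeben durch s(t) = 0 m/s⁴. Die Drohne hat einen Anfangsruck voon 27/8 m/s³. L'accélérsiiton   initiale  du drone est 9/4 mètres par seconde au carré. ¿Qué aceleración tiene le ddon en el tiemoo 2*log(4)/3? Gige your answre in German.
Wir müssen unsere Gleichung für den Snap s(t) = 81·exp(3·t/2)/16 2-mal integrieren. Die Stammfunktion von dem Snap ist der Ruck. Mit j(0) = 27/8 erhalten wir j(t) = 27·exp(3·t/2)/8. Durch Integration von dem Ruck und Verwendung der Anfangsbedingung a(0) = 9/4, erhalten wir a(t) = 9·exp(3·t/2)/4. Wir haben die Beschleunigung a(t) = 9·exp(3·t/2)/4. Durch Einsetzen von t = 2*log(4)/3: a(2*log(4)/3) = 9.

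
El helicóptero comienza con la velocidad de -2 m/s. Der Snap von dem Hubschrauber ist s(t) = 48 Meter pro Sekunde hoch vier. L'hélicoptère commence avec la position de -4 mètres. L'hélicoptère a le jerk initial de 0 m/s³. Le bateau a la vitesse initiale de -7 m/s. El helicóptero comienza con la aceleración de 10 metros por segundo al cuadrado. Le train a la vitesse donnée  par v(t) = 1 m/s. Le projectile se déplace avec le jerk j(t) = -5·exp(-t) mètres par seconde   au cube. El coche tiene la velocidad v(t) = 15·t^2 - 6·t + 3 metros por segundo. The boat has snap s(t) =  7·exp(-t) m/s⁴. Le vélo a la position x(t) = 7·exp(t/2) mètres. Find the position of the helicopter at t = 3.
Starting from snap s(t) = 48, we take 4 integrals. Finding the integral of s(t) and using j(0) = 0: j(t) = 48·t. Taking ∫j(t)dt and applying a(0) = 10, we find a(t) = 24·t^2 + 10. The antiderivative of acceleration is velocity. Using v(0) = -2, we get v(t) = 8·t^3 + 10·t - 2. The integral of velocity, with x(0) = -4, gives position: x(t) = 2·t^4 + 5·t^2 - 2·t - 4. From the given position equation x(t) = 2·t^4 + 5·t^2 - 2·t - 4, we substitute t = 3 to get x = 197.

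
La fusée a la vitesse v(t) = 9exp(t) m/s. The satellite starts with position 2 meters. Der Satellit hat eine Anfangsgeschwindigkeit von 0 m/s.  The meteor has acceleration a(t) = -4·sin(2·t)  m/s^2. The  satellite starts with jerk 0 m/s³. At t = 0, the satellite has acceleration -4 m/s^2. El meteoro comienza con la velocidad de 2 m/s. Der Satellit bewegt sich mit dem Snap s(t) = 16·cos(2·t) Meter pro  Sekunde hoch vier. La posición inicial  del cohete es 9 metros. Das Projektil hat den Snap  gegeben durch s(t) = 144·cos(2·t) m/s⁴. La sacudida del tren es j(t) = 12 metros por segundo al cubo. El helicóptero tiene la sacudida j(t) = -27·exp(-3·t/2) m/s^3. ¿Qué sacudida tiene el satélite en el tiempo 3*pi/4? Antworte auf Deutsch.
Wir müssen das Integral unserer Gleichung für den Snap s(t) = 16·cos(2·t) 1-mal finden. Durch Integration von dem Snap und Verwendung der Anfangsbedingung j(0) = 0, erhalten wir j(t) = 8·sin(2·t). Aus der Gleichung für den Ruck j(t) = 8·sin(2·t), setzen wir t = 3*pi/4 ein und erhalten j = -8.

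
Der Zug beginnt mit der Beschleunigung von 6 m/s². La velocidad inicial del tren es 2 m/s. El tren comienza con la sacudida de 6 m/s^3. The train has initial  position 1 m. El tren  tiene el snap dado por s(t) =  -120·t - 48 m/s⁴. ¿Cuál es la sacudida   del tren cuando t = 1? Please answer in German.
Wir müssen unsere Gleichung für den Snap s(t) = -120·t - 48 1-mal integrieren. Das Integral von dem Snap ist der Ruck. Mit j(0) = 6 erhalten wir j(t) = -60·t^2 - 48·t + 6. Mit j(t) = -60·t^2 - 48·t + 6 und Einsetzen von t = 1, finden wir j = -102.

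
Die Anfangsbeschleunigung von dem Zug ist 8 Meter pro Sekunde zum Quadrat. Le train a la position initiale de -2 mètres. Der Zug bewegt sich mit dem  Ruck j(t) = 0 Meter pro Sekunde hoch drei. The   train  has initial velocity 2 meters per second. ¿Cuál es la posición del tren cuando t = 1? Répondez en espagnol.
Partiendo de la sacudida j(t) = 0, tomamos 3 integrales. Tomando ∫j(t)dt y aplicando a(0) = 8, encontramos a(t) = 8. La antiderivada de la aceleración, con v(0) = 2, da la velocidad: v(t) = 8·t + 2. La antiderivada de la velocidad, con x(0) = -2, da la posición: x(t) = 4·t^2 + 2·t - 2. Tenemos la posición x(t) = 4·t^2 + 2·t - 2. Sustituyendo t = 1: x(1) = 4.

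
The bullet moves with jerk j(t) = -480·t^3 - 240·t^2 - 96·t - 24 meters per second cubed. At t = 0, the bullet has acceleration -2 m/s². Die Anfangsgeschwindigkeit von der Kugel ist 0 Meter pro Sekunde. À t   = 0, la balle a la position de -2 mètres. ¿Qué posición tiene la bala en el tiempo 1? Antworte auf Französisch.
Pour résoudre ceci, nous devons prendre 3 intégrales de notre équation du jerk j(t) = -480·t^3 - 240·t^2 - 96·t - 24. En intégrant le jerk et en utilisant la condition initiale a(0) = -2, nous obtenons a(t) = -120·t^4 - 80·t^3 - 48·t^2 - 24·t - 2. En prenant ∫a(t)dt et en appliquant v(0) = 0, nous trouvons v(t) = 2·t·(-12·t^4 - 10·t^3 - 8·t^2 - 6·t - 1). En prenant ∫v(t)dt et en appliquant x(0) = -2, nous trouvons x(t) = -4·t^6 - 4·t^5 - 4·t^4 - 4·t^3 - t^2 - 2. Nous avons la position x(t) = -4·t^6 - 4·t^5 - 4·t^4 - 4·t^3 - t^2 - 2. En substituant t = 1: x(1) = -19.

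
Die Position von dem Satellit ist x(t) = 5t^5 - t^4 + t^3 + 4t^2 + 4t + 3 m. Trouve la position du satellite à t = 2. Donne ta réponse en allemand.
Wir haben die Position x(t) = 5·t^5 - t^4 + t^3 + 4·t^2 + 4·t + 3. Durch Einsetzen von t = 2: x(2) = 179.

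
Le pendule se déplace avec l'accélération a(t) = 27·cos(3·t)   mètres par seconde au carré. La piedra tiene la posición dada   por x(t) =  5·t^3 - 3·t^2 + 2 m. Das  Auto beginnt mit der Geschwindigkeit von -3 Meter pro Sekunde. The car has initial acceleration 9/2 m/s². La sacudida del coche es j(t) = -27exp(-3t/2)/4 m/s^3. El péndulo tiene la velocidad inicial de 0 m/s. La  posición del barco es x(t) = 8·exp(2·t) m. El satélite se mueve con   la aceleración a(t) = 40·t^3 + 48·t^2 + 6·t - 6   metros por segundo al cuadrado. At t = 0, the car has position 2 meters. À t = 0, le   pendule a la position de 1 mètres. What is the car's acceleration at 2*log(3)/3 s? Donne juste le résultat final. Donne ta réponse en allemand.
a(2*log(3)/3) = 3/2.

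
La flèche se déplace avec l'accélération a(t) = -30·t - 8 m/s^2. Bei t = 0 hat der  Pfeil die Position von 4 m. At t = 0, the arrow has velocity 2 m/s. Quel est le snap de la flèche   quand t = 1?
Pour résoudre ceci, nous devons prendre 2 dérivées de notre équation de l'accélération a(t) = -30·t - 8. La dérivée de l'accélération donne le jerk: j(t) = -30. En prenant d/dt de j(t), nous trouvons s(t) = 0. En utilisant s(t) = 0 et en substituant t = 1, nous trouvons s = 0.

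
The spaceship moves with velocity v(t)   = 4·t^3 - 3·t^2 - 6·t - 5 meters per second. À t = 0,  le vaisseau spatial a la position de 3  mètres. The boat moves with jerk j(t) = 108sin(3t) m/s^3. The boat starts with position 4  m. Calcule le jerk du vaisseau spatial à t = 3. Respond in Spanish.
Debemos derivar nuestra ecuación de la velocidad v(t) = 4·t^3 - 3·t^2 - 6·t - 5 2 veces. Derivando la velocidad, obtenemos la aceleración: a(t) = 12·t^2 - 6·t - 6. Tomando d/dt de a(t), encontramos j(t) = 24·t - 6. Usando j(t) = 24·t - 6 y sustituyendo t = 3, encontramos j = 66.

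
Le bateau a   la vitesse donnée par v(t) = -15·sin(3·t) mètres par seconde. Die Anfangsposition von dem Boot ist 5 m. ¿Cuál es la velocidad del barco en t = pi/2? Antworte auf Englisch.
We have velocity v(t) = -15·sin(3·t). Substituting t = pi/2: v(pi/2) = 15.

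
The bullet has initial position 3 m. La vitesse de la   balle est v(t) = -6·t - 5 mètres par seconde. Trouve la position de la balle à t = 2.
Nous devons intégrer notre équation de la vitesse v(t) = -6·t - 5 1 fois. En prenant ∫v(t)dt et en appliquant x(0) = 3, nous trouvons x(t) = -3·t^2 - 5·t + 3. En utilisant x(t) = -3·t^2 - 5·t + 3 et en substituant t = 2, nous trouvons x = -19.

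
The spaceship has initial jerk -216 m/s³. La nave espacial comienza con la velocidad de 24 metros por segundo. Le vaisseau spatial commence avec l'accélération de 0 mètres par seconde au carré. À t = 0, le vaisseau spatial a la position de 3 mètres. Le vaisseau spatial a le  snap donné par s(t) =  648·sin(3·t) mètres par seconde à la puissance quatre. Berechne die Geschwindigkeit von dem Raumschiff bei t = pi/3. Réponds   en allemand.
Wir müssen das Integral unserer Gleichung für den Snap s(t) = 648·sin(3·t) 3-mal finden. Das Integral von dem Snap ist der Ruck. Mit j(0) = -216 erhalten wir j(t) = -216·cos(3·t). Durch Integration von dem Ruck und Verwendung der Anfangsbedingung a(0) = 0, erhalten wir a(t) = -72·sin(3·t). Durch Integration von der Beschleunigung und Verwendung der Anfangsbedingung v(0) = 24, erhalten wir v(t) = 24·cos(3·t). Mit v(t) = 24·cos(3·t) und Einsetzen von t = pi/3, finden wir v = -24.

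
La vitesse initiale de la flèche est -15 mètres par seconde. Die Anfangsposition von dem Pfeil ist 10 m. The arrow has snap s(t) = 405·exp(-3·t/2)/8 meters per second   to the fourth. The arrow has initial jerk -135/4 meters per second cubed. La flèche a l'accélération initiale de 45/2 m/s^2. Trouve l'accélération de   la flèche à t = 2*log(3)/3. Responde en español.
Necesitamos integrar nuestra ecuación del snap s(t) = 405·exp(-3·t/2)/8 2 veces. La integral del snap, con j(0) = -135/4, da la sacudida: j(t) = -135·exp(-3·t/2)/4. Tomando ∫j(t)dt y aplicando a(0) = 45/2, encontramos a(t) = 45·exp(-3·t/2)/2. De la ecuación de la aceleración a(t) = 45·exp(-3·t/2)/2, sustituimos t = 2*log(3)/3 para obtener a = 15/2.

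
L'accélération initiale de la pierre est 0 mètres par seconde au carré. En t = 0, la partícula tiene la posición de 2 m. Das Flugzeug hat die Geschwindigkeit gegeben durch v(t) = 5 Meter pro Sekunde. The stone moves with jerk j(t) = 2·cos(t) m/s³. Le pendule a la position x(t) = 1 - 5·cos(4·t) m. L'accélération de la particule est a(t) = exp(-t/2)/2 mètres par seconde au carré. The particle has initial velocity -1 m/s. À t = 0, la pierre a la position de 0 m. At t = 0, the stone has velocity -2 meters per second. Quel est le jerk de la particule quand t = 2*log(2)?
Nous devons dériver notre équation de l'accélération a(t) = exp(-t/2)/2 1 fois. En dérivant l'accélération, nous obtenons le jerk: j(t) = -exp(-t/2)/4. En utilisant j(t) = -exp(-t/2)/4 et en substituant t = 2*log(2), nous trouvons j = -1/8.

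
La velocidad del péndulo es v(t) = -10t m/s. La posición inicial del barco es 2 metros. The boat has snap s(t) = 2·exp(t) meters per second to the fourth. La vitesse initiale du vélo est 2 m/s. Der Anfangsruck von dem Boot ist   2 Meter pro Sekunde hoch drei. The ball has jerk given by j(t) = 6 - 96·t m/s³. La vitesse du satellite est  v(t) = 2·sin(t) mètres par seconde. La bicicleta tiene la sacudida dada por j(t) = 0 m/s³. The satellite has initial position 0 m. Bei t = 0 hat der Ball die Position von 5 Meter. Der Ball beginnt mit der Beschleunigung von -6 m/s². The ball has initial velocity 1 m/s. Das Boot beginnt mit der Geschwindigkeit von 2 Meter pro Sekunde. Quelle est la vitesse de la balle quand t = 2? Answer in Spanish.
Para resolver esto, necesitamos tomar 2 integrales de nuestra ecuación de la sacudida j(t) = 6 - 96·t. La integral de la sacudida, con a(0) = -6, da la aceleración: a(t) = -48·t^2 + 6·t - 6. La integral de la aceleración es la velocidad. Usando v(0) = 1, obtenemos v(t) = -16·t^3 + 3·t^2 - 6·t + 1. De la ecuación de la velocidad v(t) = -16·t^3 + 3·t^2 - 6·t + 1, sustituimos t = 2 para obtener v = -127.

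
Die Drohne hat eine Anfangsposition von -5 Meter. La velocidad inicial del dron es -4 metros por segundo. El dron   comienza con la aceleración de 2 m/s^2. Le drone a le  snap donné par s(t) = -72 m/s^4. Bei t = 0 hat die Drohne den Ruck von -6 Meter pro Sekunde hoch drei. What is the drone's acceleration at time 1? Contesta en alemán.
Um dies zu lösen, müssen wir 2 Stammfunktionen unserer Gleichung für den Snap s(t) = -72 finden. Durch Integration von dem Snap und Verwendung der Anfangsbedingung j(0) = -6, erhalten wir j(t) = -72·t - 6. Mit ∫j(t)dt und Anwendung von a(0) = 2, finden wir a(t) = -36·t^2 - 6·t + 2. Wir haben die Beschleunigung a(t) = -36·t^2 - 6·t + 2. Durch Einsetzen von t = 1: a(1) = -40.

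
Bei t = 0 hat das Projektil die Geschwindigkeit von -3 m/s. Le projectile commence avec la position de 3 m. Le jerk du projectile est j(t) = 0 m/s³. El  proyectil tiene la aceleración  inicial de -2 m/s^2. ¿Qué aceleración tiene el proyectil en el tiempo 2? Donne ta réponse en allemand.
Ausgehend von dem Ruck j(t) = 0, nehmen wir 1 Integral. Mit ∫j(t)dt und Anwendung von a(0) = -2, finden wir a(t) = -2. Mit a(t) = -2 und Einsetzen von t = 2, finden wir a = -2.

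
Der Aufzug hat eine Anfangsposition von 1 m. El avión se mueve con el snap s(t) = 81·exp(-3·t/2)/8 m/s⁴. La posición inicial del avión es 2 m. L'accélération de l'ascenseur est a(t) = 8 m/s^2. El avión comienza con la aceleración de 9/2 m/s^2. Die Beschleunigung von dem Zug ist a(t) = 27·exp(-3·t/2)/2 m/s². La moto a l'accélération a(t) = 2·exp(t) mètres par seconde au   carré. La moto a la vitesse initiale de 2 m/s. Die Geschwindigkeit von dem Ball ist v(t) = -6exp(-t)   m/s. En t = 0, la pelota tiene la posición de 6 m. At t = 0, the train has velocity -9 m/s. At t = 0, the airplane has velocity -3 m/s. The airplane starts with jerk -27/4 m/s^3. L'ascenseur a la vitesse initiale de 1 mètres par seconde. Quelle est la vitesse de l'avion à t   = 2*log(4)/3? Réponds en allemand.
Ausgehend von dem Snap s(t) = 81·exp(-3·t/2)/8, nehmen wir 3 Integrale. Durch Integration von dem Snap und Verwendung der Anfangsbedingung j(0) = -27/4, erhalten wir j(t) = -27·exp(-3·t/2)/4. Das Integral von dem Ruck ist die Beschleunigung. Mit a(0) = 9/2 erhalten wir a(t) = 9·exp(-3·t/2)/2. Die Stammfunktion von der Beschleunigung ist die Geschwindigkeit. Mit v(0) = -3 erhalten wir v(t) = -3·exp(-3·t/2). Wir haben die Geschwindigkeit v(t) = -3·exp(-3·t/2). Durch Einsetzen von t = 2*log(4)/3: v(2*log(4)/3) = -3/4.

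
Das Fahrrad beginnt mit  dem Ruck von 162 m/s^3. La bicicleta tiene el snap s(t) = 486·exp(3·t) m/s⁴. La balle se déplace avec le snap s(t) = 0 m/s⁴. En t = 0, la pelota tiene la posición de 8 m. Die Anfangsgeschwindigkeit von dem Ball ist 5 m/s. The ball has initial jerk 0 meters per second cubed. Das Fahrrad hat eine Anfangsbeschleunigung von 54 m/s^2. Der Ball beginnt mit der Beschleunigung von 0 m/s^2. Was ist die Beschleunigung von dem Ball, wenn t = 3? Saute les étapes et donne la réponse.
Die Antwort ist 0.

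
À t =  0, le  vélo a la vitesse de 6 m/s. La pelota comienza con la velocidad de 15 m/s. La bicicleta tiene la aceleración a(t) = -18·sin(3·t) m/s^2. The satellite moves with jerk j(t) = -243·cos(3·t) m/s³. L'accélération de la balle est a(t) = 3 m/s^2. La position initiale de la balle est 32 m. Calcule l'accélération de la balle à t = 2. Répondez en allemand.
Wir haben die Beschleunigung a(t) = 3. Durch Einsetzen von t = 2: a(2) = 3.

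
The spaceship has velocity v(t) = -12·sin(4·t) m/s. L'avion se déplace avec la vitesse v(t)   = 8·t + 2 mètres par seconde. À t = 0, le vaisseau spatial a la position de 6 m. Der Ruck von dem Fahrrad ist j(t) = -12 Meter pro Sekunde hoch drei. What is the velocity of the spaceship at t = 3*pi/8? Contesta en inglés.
We have velocity v(t) = -12·sin(4·t). Substituting t = 3*pi/8: v(3*pi/8) = 12.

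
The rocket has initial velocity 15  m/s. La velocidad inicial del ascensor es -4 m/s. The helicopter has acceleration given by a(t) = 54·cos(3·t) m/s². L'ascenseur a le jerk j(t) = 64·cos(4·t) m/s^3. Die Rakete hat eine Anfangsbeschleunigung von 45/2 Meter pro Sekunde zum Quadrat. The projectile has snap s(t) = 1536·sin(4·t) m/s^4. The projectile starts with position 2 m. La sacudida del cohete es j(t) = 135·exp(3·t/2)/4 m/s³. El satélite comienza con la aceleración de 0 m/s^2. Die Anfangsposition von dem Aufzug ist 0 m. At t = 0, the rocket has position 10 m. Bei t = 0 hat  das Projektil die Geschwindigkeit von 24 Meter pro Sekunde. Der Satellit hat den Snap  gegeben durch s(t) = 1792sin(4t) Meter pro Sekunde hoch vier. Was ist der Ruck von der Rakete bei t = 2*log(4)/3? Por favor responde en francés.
Nous avons le jerk j(t) = 135·exp(3·t/2)/4. En substituant t = 2*log(4)/3: j(2*log(4)/3) = 135.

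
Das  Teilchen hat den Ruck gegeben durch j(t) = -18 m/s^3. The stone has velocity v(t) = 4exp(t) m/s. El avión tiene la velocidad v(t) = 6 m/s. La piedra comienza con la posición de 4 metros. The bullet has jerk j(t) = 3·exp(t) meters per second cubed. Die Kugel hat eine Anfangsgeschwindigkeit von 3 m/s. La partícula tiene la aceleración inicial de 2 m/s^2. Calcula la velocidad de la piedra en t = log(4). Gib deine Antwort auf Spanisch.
Usando v(t) = 4·exp(t) y sustituyendo t = log(4), encontramos v = 16.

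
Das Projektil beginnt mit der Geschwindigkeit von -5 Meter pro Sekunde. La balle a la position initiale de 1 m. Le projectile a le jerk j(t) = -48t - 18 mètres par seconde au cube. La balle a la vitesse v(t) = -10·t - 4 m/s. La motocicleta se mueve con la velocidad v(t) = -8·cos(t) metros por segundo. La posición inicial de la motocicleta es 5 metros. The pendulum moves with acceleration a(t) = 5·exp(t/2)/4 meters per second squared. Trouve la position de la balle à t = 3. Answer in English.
Starting from velocity v(t) = -10·t - 4, we take 1 integral. The integral of velocity is position. Using x(0) = 1, we get x(t) = -5·t^2 - 4·t + 1. Using x(t) = -5·t^2 - 4·t + 1 and substituting t = 3, we find x = -56.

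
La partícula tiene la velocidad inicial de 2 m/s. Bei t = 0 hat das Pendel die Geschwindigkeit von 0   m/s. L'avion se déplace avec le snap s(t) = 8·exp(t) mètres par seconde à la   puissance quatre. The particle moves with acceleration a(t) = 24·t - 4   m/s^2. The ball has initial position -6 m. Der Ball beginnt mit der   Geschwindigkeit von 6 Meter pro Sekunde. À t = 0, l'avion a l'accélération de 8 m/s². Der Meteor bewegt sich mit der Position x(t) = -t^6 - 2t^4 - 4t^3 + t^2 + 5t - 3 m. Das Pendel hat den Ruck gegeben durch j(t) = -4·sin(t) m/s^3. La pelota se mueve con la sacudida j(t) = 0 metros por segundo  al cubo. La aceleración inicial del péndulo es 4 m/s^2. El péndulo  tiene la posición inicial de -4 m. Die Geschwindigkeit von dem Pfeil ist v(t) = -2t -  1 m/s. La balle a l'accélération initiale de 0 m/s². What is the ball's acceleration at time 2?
Starting from jerk j(t) = 0, we take 1 antiderivative. Finding the antiderivative of j(t) and using a(0) = 0: a(t) = 0. We have acceleration a(t) = 0. Substituting t = 2: a(2) = 0.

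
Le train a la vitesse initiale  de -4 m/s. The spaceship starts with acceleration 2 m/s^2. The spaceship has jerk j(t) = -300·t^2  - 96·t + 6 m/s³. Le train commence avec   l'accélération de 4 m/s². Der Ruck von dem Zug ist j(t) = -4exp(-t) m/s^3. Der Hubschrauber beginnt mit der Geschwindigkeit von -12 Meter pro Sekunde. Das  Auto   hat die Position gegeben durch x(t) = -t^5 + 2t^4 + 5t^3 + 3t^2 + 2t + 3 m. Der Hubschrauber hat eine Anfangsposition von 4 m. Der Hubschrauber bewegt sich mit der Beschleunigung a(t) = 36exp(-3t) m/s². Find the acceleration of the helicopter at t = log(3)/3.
From the given acceleration equation a(t) = 36·exp(-3·t), we substitute t = log(3)/3 to get a = 12.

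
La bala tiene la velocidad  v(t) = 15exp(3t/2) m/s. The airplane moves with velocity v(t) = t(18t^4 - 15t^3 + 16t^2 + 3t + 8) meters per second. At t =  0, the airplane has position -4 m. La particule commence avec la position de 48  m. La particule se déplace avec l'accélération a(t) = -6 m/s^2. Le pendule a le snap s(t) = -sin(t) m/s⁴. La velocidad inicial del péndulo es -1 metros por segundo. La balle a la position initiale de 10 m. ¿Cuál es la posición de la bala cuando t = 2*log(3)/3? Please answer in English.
To solve this, we need to take 1 antiderivative of our velocity equation v(t) = 15·exp(3·t/2). Taking ∫v(t)dt and applying x(0) = 10, we find x(t) = 10·exp(3·t/2). From the given position equation x(t) = 10·exp(3·t/2), we substitute t = 2*log(3)/3 to get x = 30.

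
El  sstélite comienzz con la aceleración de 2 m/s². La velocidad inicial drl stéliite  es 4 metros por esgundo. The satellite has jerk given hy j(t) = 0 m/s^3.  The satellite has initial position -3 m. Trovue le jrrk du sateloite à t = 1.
De l'équation du jerk j(t) = 0, nous substituons t = 1 pour obtenir j = 0.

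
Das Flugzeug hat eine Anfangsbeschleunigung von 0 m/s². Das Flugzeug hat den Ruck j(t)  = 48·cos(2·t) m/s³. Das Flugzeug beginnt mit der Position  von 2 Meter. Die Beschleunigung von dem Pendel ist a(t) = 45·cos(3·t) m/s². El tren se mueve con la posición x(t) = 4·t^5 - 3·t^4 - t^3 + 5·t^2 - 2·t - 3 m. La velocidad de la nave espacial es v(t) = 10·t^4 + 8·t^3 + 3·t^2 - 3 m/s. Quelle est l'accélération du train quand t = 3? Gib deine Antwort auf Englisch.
To solve this, we need to take 2 derivatives of our position equation x(t) = 4·t^5 - 3·t^4 - t^3 + 5·t^2 - 2·t - 3. Differentiating position, we get velocity: v(t) = 20·t^4 - 12·t^3 - 3·t^2 + 10·t - 2. Differentiating velocity, we get acceleration: a(t) = 80·t^3 - 36·t^2 - 6·t + 10. We have acceleration a(t) = 80·t^3 - 36·t^2 - 6·t + 10. Substituting t = 3: a(3) = 1828.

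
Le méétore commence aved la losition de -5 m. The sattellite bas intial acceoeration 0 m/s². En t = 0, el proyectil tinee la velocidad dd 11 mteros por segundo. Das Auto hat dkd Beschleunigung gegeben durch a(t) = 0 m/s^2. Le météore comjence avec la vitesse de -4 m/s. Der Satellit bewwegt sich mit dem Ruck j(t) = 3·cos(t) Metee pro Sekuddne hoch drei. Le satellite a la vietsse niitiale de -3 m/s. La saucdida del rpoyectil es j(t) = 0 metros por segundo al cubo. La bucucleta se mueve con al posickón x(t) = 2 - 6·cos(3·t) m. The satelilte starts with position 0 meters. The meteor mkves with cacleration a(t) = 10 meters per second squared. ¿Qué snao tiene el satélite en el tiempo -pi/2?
Debemos derivar nuestra ecuación de la sacudida j(t) = 3·cos(t) 1 vez. Derivando la sacudida, obtenemos el snap: s(t) = -3·sin(t). Usando s(t) = -3·sin(t) y sustituyendo t = -pi/2, encontramos s = 3.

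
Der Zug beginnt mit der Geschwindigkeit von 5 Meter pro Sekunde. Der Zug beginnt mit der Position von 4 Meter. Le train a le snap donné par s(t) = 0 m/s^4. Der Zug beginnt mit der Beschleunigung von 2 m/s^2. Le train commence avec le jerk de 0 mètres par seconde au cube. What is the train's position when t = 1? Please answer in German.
Um dies zu lösen, müssen wir 4 Integrale unserer Gleichung für den Snap s(t) = 0 finden. Durch Integration von dem Snap und Verwendung der Anfangsbedingung j(0) = 0, erhalten wir j(t) = 0. Das Integral von dem Ruck, mit a(0) = 2, ergibt die Beschleunigung: a(t) = 2. Das Integral von der Beschleunigung, mit v(0) = 5, ergibt die Geschwindigkeit: v(t) = 2·t + 5. Durch Integration von der Geschwindigkeit und Verwendung der Anfangsbedingung x(0) = 4, erhalten wir x(t) = t^2 + 5·t + 4. Aus der Gleichung für die Position x(t) = t^2 + 5·t + 4, setzen wir t = 1 ein und erhalten x = 10.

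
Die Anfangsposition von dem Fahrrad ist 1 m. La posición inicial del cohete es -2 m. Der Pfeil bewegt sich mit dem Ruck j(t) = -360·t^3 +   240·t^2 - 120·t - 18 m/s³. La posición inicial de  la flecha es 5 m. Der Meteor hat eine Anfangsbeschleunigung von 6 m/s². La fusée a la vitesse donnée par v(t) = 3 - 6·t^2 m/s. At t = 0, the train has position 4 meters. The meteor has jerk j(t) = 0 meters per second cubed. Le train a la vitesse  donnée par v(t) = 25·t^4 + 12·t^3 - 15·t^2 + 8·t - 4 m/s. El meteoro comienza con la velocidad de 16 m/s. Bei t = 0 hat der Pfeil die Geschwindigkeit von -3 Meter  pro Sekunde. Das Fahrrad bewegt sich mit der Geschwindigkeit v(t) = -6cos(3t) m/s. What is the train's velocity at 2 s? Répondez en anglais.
We have velocity v(t) = 25·t^4 + 12·t^3 - 15·t^2 + 8·t - 4. Substituting t = 2: v(2) = 448.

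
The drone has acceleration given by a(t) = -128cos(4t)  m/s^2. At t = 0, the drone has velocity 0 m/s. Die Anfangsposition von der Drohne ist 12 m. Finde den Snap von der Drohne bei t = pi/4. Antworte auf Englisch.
To solve this, we need to take 2 derivatives of our acceleration equation a(t) = -128·cos(4·t). Differentiating acceleration, we get jerk: j(t) = 512·sin(4·t). Differentiating jerk, we get snap: s(t) = 2048·cos(4·t). From the given snap equation s(t) = 2048·cos(4·t), we substitute t = pi/4 to get s = -2048.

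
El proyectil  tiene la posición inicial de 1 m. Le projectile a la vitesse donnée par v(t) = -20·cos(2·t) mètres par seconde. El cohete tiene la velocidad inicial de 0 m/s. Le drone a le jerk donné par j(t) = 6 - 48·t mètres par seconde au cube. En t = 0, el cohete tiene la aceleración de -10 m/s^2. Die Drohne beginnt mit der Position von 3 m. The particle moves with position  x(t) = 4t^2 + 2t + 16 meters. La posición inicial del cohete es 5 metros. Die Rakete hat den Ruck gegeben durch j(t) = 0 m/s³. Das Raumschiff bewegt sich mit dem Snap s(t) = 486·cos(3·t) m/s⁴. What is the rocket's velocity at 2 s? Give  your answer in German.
Wir müssen unsere Gleichung für den Ruck j(t) = 0 2-mal integrieren. Das Integral von dem Ruck ist die Beschleunigung. Mit a(0) = -10 erhalten wir a(t) = -10. Mit ∫a(t)dt und Anwendung von v(0) = 0, finden wir v(t) = -10·t. Mit v(t) = -10·t und Einsetzen von t = 2, finden wir v = -20.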